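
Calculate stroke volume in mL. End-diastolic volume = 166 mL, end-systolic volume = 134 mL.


SV = EDV - ESV
SV = 166 - 134
SV = 32 mL


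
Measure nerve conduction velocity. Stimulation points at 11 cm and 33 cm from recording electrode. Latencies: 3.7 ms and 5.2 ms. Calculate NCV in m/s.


Distance = (33 - 11) / 100 = 0.22 m
dt = (5.2 - 3.7) / 1000 = 0.0015 s
NCV = dist / dt = 146.7 m/s


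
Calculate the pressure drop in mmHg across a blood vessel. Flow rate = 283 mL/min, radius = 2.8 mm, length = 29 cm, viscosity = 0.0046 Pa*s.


dP = 8*mu*L*Q / (pi*r^4)
Q = 283 mL/min = 4.71667e-06 m^3/s
dP = 260.675 Pa = 260.675 / 133.322 mmHg = 1.955 mmHg


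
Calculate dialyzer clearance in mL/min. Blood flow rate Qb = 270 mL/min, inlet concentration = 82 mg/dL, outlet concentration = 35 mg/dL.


K = Qb * (Cb_in - Cb_out) / Cb_in
K = 270 * (82 - 35) / 82
K = 154.8 mL/min


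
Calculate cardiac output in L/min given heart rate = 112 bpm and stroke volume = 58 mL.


CO = HR * SV
CO = 112 * 58 / 1000
CO = 6.496 L/min


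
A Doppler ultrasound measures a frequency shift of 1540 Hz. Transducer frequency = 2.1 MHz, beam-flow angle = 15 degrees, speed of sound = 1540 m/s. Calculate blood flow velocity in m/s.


v = fd * c / (2 * f0 * cos(theta))
v = 1540 * 1540 / (2 * 2.1000e+06 * cos(15))
v = 0.5846 m/s


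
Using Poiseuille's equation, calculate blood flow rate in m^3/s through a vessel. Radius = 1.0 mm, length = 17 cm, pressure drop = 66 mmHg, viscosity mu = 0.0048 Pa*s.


Q = pi*r^4*dP / (8*mu*L)
r = 0.001 m, L = 0.17 m
dP = 66 mmHg = 8799.252 Pa
Q = 4.2346e-06 m^3/s


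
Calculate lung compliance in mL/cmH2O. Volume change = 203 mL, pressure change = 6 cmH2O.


C = dV / dP
C = 203 / 6
C = 33.83 mL/cmH2O


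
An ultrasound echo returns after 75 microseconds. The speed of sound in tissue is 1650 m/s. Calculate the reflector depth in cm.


depth = c * t / 2
t = 75 us = 7.5000e-05 s
depth = 1650 * 7.5000e-05 / 2
depth = 0.061875 m = 6.1875 cm


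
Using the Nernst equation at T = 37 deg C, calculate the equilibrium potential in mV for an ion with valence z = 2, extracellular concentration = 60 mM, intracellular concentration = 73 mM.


E = (RT/(zF)) * ln(C_out/C_in)
T = 37 + 273.15 = 310.15 K
E = (8.314 * 310.15 / (2 * 96485)) * ln(60/73)
E = -2.621 mV


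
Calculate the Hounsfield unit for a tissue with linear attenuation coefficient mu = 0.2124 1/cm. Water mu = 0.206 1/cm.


HU = ((mu_tissue - mu_water) / mu_water) * 1000
HU = ((0.2124 - 0.206) / 0.206) * 1000
HU = 31.07


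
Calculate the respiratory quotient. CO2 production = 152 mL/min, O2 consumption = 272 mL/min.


RQ = VCO2 / VO2
RQ = 152 / 272
RQ = 0.5588


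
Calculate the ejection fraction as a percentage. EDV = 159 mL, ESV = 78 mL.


SV = EDV - ESV = 159 - 78 = 81 mL
EF = SV/EDV * 100 = 81/159 * 100
EF = 50.94%


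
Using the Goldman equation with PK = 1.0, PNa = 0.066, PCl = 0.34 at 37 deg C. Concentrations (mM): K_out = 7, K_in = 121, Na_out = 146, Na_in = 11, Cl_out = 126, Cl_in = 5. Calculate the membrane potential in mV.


Vm = (RT/F)*ln((PK*Ko + PNa*Nao + PCl*Cli)/(PK*Ki + PNa*Nai + PCl*Clo))
Numer = 18.336, Denom = 164.566
Vm = -58.65 mV


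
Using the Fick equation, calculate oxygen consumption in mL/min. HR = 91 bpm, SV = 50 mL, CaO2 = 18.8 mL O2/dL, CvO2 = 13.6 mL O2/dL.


CO = HR*SV = 91*50/1000 = 4.55 L/min
a-v O2 diff = 18.8 - 13.6 = 5.2 mL/dL
VO2 = CO * (CaO2-CvO2) * 10 dL/L
VO2 = 4.55 * 5.2 * 10
VO2 = 236.6 mL/min


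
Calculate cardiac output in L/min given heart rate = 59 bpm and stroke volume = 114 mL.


CO = HR * SV
CO = 59 * 114 / 1000
CO = 6.726 L/min


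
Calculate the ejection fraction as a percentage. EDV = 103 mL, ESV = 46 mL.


SV = EDV - ESV = 103 - 46 = 57 mL
EF = SV/EDV * 100 = 57/103 * 100
EF = 55.34%


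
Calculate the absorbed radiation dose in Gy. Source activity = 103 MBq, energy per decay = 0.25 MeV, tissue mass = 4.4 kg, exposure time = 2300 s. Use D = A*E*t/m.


A = 103 MBq = 1.0300e+08 Bq
E = 0.25 MeV = 4.005e-14 J
D = A*E*t/m = 1.0300e+08*4.005e-14*2300/4.4
D = 0.002156 Gy


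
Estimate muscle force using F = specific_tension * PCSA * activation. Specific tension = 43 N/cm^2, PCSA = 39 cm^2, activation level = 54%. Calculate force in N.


F = sigma * PCSA * activation
F = 43 * 39 * 0.54
F = 905.6 N


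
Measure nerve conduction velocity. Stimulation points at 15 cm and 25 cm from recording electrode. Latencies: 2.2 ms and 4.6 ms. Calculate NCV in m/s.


Distance = (25 - 15) / 100 = 0.1 m
dt = (4.6 - 2.2) / 1000 = 0.0024 s
NCV = dist / dt = 41.67 m/s


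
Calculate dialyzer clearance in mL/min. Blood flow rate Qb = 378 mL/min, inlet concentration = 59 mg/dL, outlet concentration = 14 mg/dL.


K = Qb * (Cb_in - Cb_out) / Cb_in
K = 378 * (59 - 14) / 59
K = 288.3 mL/min


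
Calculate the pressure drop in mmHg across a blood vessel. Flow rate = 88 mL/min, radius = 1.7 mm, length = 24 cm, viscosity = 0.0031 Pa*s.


dP = 8*mu*L*Q / (pi*r^4)
Q = 88 mL/min = 1.46667e-06 m^3/s
dP = 332.698 Pa = 332.698 / 133.322 mmHg = 2.495 mmHg


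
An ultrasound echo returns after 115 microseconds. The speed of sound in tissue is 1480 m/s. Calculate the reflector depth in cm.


depth = c * t / 2
t = 115 us = 1.1500e-04 s
depth = 1480 * 1.1500e-04 / 2
depth = 0.0851 m = 8.51 cm


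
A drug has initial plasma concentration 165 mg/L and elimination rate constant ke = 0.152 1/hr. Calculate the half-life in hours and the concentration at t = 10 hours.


t_half = ln(2) / ke = 0.693147 / 0.152 = 4.56 hr
C(t) = C0 * exp(-ke*t) = 165 * exp(-0.152*10)
C(10) = 36.09 mg/L


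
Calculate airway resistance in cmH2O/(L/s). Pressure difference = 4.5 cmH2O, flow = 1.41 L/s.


R = dP / flow
R = 4.5 / 1.41
R = 3.191 cmH2O/(L/s)


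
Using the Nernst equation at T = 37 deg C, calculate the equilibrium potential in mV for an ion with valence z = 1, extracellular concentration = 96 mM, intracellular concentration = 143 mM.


E = (RT/(zF)) * ln(C_out/C_in)
T = 37 + 273.15 = 310.15 K
E = (8.314 * 310.15 / (1 * 96485)) * ln(96/143)
E = -10.65 mV


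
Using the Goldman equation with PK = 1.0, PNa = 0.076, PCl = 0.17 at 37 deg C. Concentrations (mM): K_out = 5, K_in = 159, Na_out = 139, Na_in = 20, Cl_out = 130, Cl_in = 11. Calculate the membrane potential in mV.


Vm = (RT/F)*ln((PK*Ko + PNa*Nao + PCl*Cli)/(PK*Ki + PNa*Nai + PCl*Clo))
Numer = 17.434, Denom = 182.62
Vm = -62.78 mV


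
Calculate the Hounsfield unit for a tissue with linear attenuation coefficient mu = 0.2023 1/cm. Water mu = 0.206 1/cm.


HU = ((mu_tissue - mu_water) / mu_water) * 1000
HU = ((0.2023 - 0.206) / 0.206) * 1000
HU = -17.96


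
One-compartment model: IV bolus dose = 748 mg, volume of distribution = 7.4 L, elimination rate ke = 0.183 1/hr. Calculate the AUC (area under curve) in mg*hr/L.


C0 = Dose/Vd = 748/7.4 = 101.081 mg/L
AUC = C0/ke = 101.081/0.183
AUC = 552.4 mg*hr/L


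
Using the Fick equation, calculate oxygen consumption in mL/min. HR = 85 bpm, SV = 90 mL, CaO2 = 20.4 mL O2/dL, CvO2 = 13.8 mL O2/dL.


CO = HR*SV = 85*90/1000 = 7.65 L/min
a-v O2 diff = 20.4 - 13.8 = 6.6 mL/dL
VO2 = CO * (CaO2-CvO2) * 10 dL/L
VO2 = 7.65 * 6.6 * 10
VO2 = 504.9 mL/min


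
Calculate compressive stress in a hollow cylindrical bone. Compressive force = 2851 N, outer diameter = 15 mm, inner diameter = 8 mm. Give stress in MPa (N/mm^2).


A = pi*(r_o^2 - r_i^2)
r_o = 7.5 mm, r_i = 4 mm
A = 126.449 mm^2
sigma = F/A = 2851 / 126.449
sigma = 22.55 MPa


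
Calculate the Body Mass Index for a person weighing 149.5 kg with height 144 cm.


BMI = weight / height^2
height = 144 cm = 1.44 m
BMI = 149.5 / 1.44^2
BMI = 72.1 kg/m^2


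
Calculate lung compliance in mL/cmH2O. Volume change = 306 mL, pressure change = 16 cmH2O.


C = dV / dP
C = 306 / 16
C = 19.12 mL/cmH2O


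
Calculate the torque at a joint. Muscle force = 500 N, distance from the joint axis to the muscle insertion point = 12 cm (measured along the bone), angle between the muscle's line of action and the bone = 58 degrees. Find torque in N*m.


Torque = F * d * sin(theta)   (moment arm = d*sin(theta))
d = 12 cm = 0.12 m
Torque = 500 * 0.12 * sin(58)
Torque = 50.88 N*m


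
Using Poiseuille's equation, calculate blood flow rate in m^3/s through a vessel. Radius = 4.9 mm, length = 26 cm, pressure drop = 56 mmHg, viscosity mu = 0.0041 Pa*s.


Q = pi*r^4*dP / (8*mu*L)
r = 0.0049 m, L = 0.26 m
dP = 56 mmHg = 7466.032 Pa
Q = 0.001586 m^3/s


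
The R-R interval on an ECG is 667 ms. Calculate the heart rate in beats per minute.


HR = 60 / RR_interval(s)
RR = 667 ms = 0.667 s
HR = 60 / 0.667 = 89.96 bpm


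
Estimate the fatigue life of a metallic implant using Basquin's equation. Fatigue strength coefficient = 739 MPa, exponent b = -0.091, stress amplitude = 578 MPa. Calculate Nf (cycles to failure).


sigma_a = sigma_f' * (2Nf)^b
2Nf = (sigma_a/sigma_f')^(1/b)
2Nf = (578/739)^(1/-0.091)
2Nf = 14.883665
Nf = 7.442


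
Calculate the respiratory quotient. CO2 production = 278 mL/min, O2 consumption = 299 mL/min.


RQ = VCO2 / VO2
RQ = 278 / 299
RQ = 0.9298


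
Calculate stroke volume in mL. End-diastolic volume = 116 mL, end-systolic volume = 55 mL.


SV = EDV - ESV
SV = 116 - 55
SV = 61 mL


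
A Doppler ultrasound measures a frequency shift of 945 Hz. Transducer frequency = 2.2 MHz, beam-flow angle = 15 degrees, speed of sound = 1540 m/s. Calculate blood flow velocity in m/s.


v = fd * c / (2 * f0 * cos(theta))
v = 945 * 1540 / (2 * 2.2000e+06 * cos(15))
v = 0.3424 m/s


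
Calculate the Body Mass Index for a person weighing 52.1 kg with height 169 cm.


BMI = weight / height^2
height = 169 cm = 1.69 m
BMI = 52.1 / 1.69^2
BMI = 18.24 kg/m^2


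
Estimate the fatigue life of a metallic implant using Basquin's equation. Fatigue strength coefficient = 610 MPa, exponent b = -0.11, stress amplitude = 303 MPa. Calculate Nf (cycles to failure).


sigma_a = sigma_f' * (2Nf)^b
2Nf = (sigma_a/sigma_f')^(1/b)
2Nf = (303/610)^(1/-0.11)
2Nf = 578.90989
Nf = 289.5


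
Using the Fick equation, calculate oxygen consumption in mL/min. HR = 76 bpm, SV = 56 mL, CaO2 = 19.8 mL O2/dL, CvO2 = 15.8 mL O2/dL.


CO = HR*SV = 76*56/1000 = 4.256 L/min
a-v O2 diff = 19.8 - 15.8 = 4 mL/dL
VO2 = CO * (CaO2-CvO2) * 10 dL/L
VO2 = 4.256 * 4 * 10
VO2 = 170.2 mL/min


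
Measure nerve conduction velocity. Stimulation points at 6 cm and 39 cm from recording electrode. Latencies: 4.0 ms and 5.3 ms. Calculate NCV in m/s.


Distance = (39 - 6) / 100 = 0.33 m
dt = (5.3 - 4.0) / 1000 = 0.0013 s
NCV = dist / dt = 253.8 m/s


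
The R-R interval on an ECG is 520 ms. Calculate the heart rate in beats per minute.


HR = 60 / RR_interval(s)
RR = 520 ms = 0.52 s
HR = 60 / 0.52 = 115.4 bpm


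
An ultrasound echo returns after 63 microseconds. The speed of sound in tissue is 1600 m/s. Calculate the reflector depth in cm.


depth = c * t / 2
t = 63 us = 6.3000e-05 s
depth = 1600 * 6.3000e-05 / 2
depth = 0.0504 m = 5.04 cm


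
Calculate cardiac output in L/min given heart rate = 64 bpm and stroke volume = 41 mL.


CO = HR * SV
CO = 64 * 41 / 1000
CO = 2.624 L/min


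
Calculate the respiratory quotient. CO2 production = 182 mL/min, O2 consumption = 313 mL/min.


RQ = VCO2 / VO2
RQ = 182 / 313
RQ = 0.5815


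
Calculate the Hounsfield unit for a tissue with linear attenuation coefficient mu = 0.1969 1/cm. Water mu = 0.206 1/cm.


HU = ((mu_tissue - mu_water) / mu_water) * 1000
HU = ((0.1969 - 0.206) / 0.206) * 1000
HU = -44.17


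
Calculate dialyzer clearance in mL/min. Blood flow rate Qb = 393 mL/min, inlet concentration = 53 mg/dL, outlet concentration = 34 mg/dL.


K = Qb * (Cb_in - Cb_out) / Cb_in
K = 393 * (53 - 34) / 53
K = 140.9 mL/min


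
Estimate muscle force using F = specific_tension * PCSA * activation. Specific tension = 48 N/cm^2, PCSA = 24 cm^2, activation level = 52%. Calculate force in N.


F = sigma * PCSA * activation
F = 48 * 24 * 0.52
F = 599 N


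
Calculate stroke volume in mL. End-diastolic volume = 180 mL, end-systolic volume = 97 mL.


SV = EDV - ESV
SV = 180 - 97
SV = 83 mL


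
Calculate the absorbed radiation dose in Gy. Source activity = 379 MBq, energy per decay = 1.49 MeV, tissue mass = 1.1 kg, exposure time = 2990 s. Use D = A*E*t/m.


A = 379 MBq = 3.7900e+08 Bq
E = 1.49 MeV = 2.38698e-13 J
D = A*E*t/m = 3.7900e+08*2.38698e-13*2990/1.1
D = 0.2459 Gy


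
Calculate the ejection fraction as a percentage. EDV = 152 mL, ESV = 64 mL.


SV = EDV - ESV = 152 - 64 = 88 mL
EF = SV/EDV * 100 = 88/152 * 100
EF = 57.89%


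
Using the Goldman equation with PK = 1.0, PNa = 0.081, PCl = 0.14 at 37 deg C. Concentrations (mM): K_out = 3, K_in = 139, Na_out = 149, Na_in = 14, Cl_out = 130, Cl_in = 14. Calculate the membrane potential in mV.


Vm = (RT/F)*ln((PK*Ko + PNa*Nao + PCl*Cli)/(PK*Ki + PNa*Nai + PCl*Clo))
Numer = 17.029, Denom = 158.334
Vm = -59.59 mV


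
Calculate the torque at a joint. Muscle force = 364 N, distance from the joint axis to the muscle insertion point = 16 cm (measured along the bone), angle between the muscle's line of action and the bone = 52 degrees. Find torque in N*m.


Torque = F * d * sin(theta)   (moment arm = d*sin(theta))
d = 16 cm = 0.16 m
Torque = 364 * 0.16 * sin(52)
Torque = 45.89 N*m


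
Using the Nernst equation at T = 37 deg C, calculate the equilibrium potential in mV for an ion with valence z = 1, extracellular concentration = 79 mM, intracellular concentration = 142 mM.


E = (RT/(zF)) * ln(C_out/C_in)
T = 37 + 273.15 = 310.15 K
E = (8.314 * 310.15 / (1 * 96485)) * ln(79/142)
E = -15.67 mV


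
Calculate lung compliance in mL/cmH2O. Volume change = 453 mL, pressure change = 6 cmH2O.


C = dV / dP
C = 453 / 6
C = 75.5 mL/cmH2O


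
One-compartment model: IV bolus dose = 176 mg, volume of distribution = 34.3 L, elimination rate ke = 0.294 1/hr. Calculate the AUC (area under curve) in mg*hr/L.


C0 = Dose/Vd = 176/34.3 = 5.1312 mg/L
AUC = C0/ke = 5.1312/0.294
AUC = 17.45 mg*hr/L


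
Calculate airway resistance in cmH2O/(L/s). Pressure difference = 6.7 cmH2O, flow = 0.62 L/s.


R = dP / flow
R = 6.7 / 0.62
R = 10.81 cmH2O/(L/s)


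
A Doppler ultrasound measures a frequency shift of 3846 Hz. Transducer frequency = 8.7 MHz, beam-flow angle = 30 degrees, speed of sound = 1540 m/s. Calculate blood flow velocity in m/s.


v = fd * c / (2 * f0 * cos(theta))
v = 3846 * 1540 / (2 * 8.7000e+06 * cos(30))
v = 0.3931 m/s


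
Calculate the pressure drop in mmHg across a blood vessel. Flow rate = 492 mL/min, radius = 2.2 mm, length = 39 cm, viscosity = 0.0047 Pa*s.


dP = 8*mu*L*Q / (pi*r^4)
Q = 492 mL/min = 8.2e-06 m^3/s
dP = 1633.9 Pa = 1633.9 / 133.322 mmHg = 12.26 mmHg


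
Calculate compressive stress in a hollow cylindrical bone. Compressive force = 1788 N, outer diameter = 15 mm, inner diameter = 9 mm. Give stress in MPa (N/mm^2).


A = pi*(r_o^2 - r_i^2)
r_o = 7.5 mm, r_i = 4.5 mm
A = 113.097 mm^2
sigma = F/A = 1788 / 113.097
sigma = 15.81 MPa


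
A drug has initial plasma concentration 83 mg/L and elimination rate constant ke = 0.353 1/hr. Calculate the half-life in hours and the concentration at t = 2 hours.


t_half = ln(2) / ke = 0.693147 / 0.353 = 1.964 hr
C(t) = C0 * exp(-ke*t) = 83 * exp(-0.353*2)
C(2) = 40.97 mg/L


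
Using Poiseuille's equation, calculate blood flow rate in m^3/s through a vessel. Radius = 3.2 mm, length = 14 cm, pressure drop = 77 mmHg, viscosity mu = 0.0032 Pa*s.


Q = pi*r^4*dP / (8*mu*L)
r = 0.0032 m, L = 0.14 m
dP = 77 mmHg = 10265.794 Pa
Q = 9.4357e-04 m^3/s


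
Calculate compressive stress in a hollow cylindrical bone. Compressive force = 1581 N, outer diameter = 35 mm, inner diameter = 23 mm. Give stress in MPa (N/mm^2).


A = pi*(r_o^2 - r_i^2)
r_o = 17.5 mm, r_i = 11.5 mm
A = 546.637 mm^2
sigma = F/A = 1581 / 546.637
sigma = 2.892 MPa


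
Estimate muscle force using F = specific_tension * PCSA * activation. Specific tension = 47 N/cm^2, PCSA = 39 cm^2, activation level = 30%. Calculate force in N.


F = sigma * PCSA * activation
F = 47 * 39 * 0.3
F = 549.9 N


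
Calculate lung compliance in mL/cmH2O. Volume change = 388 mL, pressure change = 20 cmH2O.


C = dV / dP
C = 388 / 20
C = 19.4 mL/cmH2O


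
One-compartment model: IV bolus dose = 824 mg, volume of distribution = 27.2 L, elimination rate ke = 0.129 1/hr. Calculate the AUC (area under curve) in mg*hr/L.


C0 = Dose/Vd = 824/27.2 = 30.2941 mg/L
AUC = C0/ke = 30.2941/0.129
AUC = 234.8 mg*hr/L


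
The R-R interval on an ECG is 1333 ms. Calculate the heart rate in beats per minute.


HR = 60 / RR_interval(s)
RR = 1333 ms = 1.333 s
HR = 60 / 1.333 = 45.01 bpm


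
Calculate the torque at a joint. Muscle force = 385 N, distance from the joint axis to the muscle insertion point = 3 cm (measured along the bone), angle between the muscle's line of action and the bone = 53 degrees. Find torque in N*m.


Torque = F * d * sin(theta)   (moment arm = d*sin(theta))
d = 3 cm = 0.03 m
Torque = 385 * 0.03 * sin(53)
Torque = 9.224 N*m


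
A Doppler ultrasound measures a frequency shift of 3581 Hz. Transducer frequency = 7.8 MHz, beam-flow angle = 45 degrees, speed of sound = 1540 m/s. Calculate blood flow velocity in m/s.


v = fd * c / (2 * f0 * cos(theta))
v = 3581 * 1540 / (2 * 7.8000e+06 * cos(45))
v = 0.4999 m/s


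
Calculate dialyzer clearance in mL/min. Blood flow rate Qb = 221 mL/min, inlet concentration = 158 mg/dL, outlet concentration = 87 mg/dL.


K = Qb * (Cb_in - Cb_out) / Cb_in
K = 221 * (158 - 87) / 158
K = 99.31 mL/min


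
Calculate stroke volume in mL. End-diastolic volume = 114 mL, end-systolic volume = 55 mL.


SV = EDV - ESV
SV = 114 - 55
SV = 59 mL


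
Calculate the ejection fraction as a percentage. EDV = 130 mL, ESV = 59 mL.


SV = EDV - ESV = 130 - 59 = 71 mL
EF = SV/EDV * 100 = 71/130 * 100
EF = 54.62%


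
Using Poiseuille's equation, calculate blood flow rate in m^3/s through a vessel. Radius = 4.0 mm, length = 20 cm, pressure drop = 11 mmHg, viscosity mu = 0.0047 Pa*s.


Q = pi*r^4*dP / (8*mu*L)
r = 0.004 m, L = 0.2 m
dP = 11 mmHg = 1466.542 Pa
Q = 1.5684e-04 m^3/s


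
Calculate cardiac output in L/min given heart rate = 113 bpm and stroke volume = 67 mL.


CO = HR * SV
CO = 113 * 67 / 1000
CO = 7.571 L/min


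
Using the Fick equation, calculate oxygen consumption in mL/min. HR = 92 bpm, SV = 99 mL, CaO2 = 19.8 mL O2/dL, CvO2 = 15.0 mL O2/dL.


CO = HR*SV = 92*99/1000 = 9.108 L/min
a-v O2 diff = 19.8 - 15.0 = 4.8 mL/dL
VO2 = CO * (CaO2-CvO2) * 10 dL/L
VO2 = 9.108 * 4.8 * 10
VO2 = 437.2 mL/min


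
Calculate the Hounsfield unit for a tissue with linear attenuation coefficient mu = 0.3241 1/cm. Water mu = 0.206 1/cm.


HU = ((mu_tissue - mu_water) / mu_water) * 1000
HU = ((0.3241 - 0.206) / 0.206) * 1000
HU = 573.3


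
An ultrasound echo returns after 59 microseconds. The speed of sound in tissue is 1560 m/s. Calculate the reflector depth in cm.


depth = c * t / 2
t = 59 us = 5.9000e-05 s
depth = 1560 * 5.9000e-05 / 2
depth = 0.04602 m = 4.602 cm


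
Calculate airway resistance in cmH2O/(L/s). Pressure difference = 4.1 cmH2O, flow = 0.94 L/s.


R = dP / flow
R = 4.1 / 0.94
R = 4.362 cmH2O/(L/s)


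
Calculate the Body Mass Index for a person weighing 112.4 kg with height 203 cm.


BMI = weight / height^2
height = 203 cm = 2.03 m
BMI = 112.4 / 2.03^2
BMI = 27.28 kg/m^2


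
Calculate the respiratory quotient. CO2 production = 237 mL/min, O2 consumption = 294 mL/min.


RQ = VCO2 / VO2
RQ = 237 / 294
RQ = 0.8061


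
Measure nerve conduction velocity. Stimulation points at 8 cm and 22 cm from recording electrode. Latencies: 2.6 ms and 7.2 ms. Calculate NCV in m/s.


Distance = (22 - 8) / 100 = 0.14 m
dt = (7.2 - 2.6) / 1000 = 0.0046 s
NCV = dist / dt = 30.43 m/s


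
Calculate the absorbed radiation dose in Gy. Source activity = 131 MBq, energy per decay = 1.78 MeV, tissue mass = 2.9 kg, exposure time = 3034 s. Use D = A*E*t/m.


A = 131 MBq = 1.3100e+08 Bq
E = 1.78 MeV = 2.85156e-13 J
D = A*E*t/m = 1.3100e+08*2.85156e-13*3034/2.9
D = 0.03908 Gy


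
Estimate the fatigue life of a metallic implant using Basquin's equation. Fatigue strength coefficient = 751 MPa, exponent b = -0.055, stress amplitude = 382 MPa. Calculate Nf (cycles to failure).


sigma_a = sigma_f' * (2Nf)^b
2Nf = (sigma_a/sigma_f')^(1/b)
2Nf = (382/751)^(1/-0.055)
2Nf = 217648.61
Nf = 1.088e+05


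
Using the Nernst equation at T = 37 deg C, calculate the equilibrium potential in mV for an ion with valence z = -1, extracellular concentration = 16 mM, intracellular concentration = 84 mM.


E = (RT/(zF)) * ln(C_out/C_in)
T = 37 + 273.15 = 310.15 K
E = (8.314 * 310.15 / (-1 * 96485)) * ln(16/84)
E = 44.32 mV


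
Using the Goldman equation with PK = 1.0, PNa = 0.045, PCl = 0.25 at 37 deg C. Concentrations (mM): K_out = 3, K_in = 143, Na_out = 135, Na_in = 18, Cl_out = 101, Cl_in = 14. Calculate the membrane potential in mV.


Vm = (RT/F)*ln((PK*Ko + PNa*Nao + PCl*Cli)/(PK*Ki + PNa*Nai + PCl*Clo))
Numer = 12.575, Denom = 169.06
Vm = -69.45 mV


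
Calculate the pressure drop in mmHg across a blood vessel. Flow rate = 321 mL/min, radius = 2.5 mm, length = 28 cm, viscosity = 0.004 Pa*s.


dP = 8*mu*L*Q / (pi*r^4)
Q = 321 mL/min = 5.35e-06 m^3/s
dP = 390.618 Pa = 390.618 / 133.322 mmHg = 2.93 mmHg


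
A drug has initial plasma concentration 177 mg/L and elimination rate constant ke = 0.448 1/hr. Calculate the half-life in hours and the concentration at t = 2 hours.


t_half = ln(2) / ke = 0.693147 / 0.448 = 1.547 hr
C(t) = C0 * exp(-ke*t) = 177 * exp(-0.448*2)
C(2) = 72.25 mg/L


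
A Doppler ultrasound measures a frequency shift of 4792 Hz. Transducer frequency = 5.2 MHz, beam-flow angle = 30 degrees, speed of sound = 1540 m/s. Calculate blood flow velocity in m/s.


v = fd * c / (2 * f0 * cos(theta))
v = 4792 * 1540 / (2 * 5.2000e+06 * cos(30))
v = 0.8194 m/s


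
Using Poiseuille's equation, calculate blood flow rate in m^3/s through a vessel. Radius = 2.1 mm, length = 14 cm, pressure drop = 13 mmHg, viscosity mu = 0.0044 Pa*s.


Q = pi*r^4*dP / (8*mu*L)
r = 0.0021 m, L = 0.14 m
dP = 13 mmHg = 1733.186 Pa
Q = 2.1488e-05 m^3/s


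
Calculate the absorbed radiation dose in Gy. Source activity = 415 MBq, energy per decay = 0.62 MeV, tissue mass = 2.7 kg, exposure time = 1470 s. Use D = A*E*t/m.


A = 415 MBq = 4.1500e+08 Bq
E = 0.62 MeV = 9.9324e-14 J
D = A*E*t/m = 4.1500e+08*9.9324e-14*1470/2.7
D = 0.02244 Gy


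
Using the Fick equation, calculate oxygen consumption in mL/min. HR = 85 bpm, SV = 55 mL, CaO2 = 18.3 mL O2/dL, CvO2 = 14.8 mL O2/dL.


CO = HR*SV = 85*55/1000 = 4.675 L/min
a-v O2 diff = 18.3 - 14.8 = 3.5 mL/dL
VO2 = CO * (CaO2-CvO2) * 10 dL/L
VO2 = 4.675 * 3.5 * 10
VO2 = 163.6 mL/min


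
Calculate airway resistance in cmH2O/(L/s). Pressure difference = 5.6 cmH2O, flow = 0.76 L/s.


R = dP / flow
R = 5.6 / 0.76
R = 7.368 cmH2O/(L/s)


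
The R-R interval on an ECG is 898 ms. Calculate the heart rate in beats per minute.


HR = 60 / RR_interval(s)
RR = 898 ms = 0.898 s
HR = 60 / 0.898 = 66.82 bpm


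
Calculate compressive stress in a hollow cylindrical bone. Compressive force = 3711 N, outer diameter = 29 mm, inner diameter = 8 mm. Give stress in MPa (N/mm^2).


A = pi*(r_o^2 - r_i^2)
r_o = 14.5 mm, r_i = 4 mm
A = 610.254 mm^2
sigma = F/A = 3711 / 610.254
sigma = 6.081 MPa


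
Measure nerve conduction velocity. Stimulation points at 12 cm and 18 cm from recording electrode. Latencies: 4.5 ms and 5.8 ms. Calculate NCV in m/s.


Distance = (18 - 12) / 100 = 0.06 m
dt = (5.8 - 4.5) / 1000 = 0.0013 s
NCV = dist / dt = 46.15 m/s


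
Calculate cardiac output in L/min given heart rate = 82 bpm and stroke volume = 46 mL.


CO = HR * SV
CO = 82 * 46 / 1000
CO = 3.772 L/min


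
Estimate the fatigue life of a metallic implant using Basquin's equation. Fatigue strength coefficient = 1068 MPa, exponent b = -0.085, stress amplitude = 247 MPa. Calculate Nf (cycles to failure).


sigma_a = sigma_f' * (2Nf)^b
2Nf = (sigma_a/sigma_f')^(1/b)
2Nf = (247/1068)^(1/-0.085)
2Nf = 30260361
Nf = 1.5130e+07


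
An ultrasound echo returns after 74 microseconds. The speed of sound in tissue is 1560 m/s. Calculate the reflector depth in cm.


depth = c * t / 2
t = 74 us = 7.4000e-05 s
depth = 1560 * 7.4000e-05 / 2
depth = 0.05772 m = 5.772 cm


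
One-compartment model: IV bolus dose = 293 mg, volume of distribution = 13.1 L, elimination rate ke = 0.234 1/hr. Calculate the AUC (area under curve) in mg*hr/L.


C0 = Dose/Vd = 293/13.1 = 22.3664 mg/L
AUC = C0/ke = 22.3664/0.234
AUC = 95.58 mg*hr/L


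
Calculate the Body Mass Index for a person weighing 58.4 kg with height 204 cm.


BMI = weight / height^2
height = 204 cm = 2.04 m
BMI = 58.4 / 2.04^2
BMI = 14.03 kg/m^2


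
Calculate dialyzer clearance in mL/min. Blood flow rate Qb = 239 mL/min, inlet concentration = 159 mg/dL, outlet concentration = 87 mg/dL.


K = Qb * (Cb_in - Cb_out) / Cb_in
K = 239 * (159 - 87) / 159
K = 108.2 mL/min


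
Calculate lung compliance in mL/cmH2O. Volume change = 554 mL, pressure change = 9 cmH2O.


C = dV / dP
C = 554 / 9
C = 61.56 mL/cmH2O


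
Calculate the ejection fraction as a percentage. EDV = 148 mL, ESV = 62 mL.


SV = EDV - ESV = 148 - 62 = 86 mL
EF = SV/EDV * 100 = 86/148 * 100
EF = 58.11%


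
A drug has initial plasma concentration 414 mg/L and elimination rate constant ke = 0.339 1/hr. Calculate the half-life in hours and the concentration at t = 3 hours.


t_half = ln(2) / ke = 0.693147 / 0.339 = 2.045 hr
C(t) = C0 * exp(-ke*t) = 414 * exp(-0.339*3)
C(3) = 149.7 mg/L


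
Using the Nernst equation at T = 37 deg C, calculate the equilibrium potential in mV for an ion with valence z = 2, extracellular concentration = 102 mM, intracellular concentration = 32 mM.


E = (RT/(zF)) * ln(C_out/C_in)
T = 37 + 273.15 = 310.15 K
E = (8.314 * 310.15 / (2 * 96485)) * ln(102/32)
E = 15.49 mV


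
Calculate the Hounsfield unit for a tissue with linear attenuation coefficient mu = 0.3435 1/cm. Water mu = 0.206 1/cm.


HU = ((mu_tissue - mu_water) / mu_water) * 1000
HU = ((0.3435 - 0.206) / 0.206) * 1000
HU = 667.5


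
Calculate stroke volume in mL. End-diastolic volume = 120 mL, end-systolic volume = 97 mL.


SV = EDV - ESV
SV = 120 - 97
SV = 23 mL


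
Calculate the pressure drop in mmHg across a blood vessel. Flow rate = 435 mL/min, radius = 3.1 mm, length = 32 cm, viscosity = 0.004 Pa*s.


dP = 8*mu*L*Q / (pi*r^4)
Q = 435 mL/min = 7.25e-06 m^3/s
dP = 255.883 Pa = 255.883 / 133.322 mmHg = 1.919 mmHg


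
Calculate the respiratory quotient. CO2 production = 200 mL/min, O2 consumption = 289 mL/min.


RQ = VCO2 / VO2
RQ = 200 / 289
RQ = 0.692


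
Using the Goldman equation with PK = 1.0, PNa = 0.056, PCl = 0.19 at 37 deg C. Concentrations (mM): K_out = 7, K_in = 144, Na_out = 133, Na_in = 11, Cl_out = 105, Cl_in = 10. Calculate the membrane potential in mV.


Vm = (RT/F)*ln((PK*Ko + PNa*Nao + PCl*Cli)/(PK*Ki + PNa*Nai + PCl*Clo))
Numer = 16.348, Denom = 164.566
Vm = -61.71 mV


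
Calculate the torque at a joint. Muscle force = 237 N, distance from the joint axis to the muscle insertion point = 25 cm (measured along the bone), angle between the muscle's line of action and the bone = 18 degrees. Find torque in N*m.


Torque = F * d * sin(theta)   (moment arm = d*sin(theta))
d = 25 cm = 0.25 m
Torque = 237 * 0.25 * sin(18)
Torque = 18.31 N*m


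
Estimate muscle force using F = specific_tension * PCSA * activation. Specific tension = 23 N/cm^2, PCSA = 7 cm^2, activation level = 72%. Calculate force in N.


F = sigma * PCSA * activation
F = 23 * 7 * 0.72
F = 115.9 N


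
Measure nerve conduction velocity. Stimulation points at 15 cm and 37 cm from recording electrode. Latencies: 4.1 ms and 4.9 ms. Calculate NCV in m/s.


Distance = (37 - 15) / 100 = 0.22 m
dt = (4.9 - 4.1) / 1000 = 8.0000e-04 s
NCV = dist / dt = 275 m/s


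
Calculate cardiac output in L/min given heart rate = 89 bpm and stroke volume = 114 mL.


CO = HR * SV
CO = 89 * 114 / 1000
CO = 10.15 L/min


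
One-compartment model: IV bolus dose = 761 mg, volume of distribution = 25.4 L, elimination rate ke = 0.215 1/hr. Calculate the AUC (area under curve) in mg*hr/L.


C0 = Dose/Vd = 761/25.4 = 29.9606 mg/L
AUC = C0/ke = 29.9606/0.215
AUC = 139.4 mg*hr/L


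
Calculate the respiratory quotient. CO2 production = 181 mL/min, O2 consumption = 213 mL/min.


RQ = VCO2 / VO2
RQ = 181 / 213
RQ = 0.8498


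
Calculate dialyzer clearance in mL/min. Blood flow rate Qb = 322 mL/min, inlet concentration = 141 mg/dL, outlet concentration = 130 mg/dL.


K = Qb * (Cb_in - Cb_out) / Cb_in
K = 322 * (141 - 130) / 141
K = 25.12 mL/min


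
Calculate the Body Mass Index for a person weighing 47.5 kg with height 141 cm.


BMI = weight / height^2
height = 141 cm = 1.41 m
BMI = 47.5 / 1.41^2
BMI = 23.89 kg/m^2


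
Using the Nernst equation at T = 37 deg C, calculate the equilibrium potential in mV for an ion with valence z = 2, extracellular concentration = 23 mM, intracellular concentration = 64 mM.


E = (RT/(zF)) * ln(C_out/C_in)
T = 37 + 273.15 = 310.15 K
E = (8.314 * 310.15 / (2 * 96485)) * ln(23/64)
E = -13.68 mV


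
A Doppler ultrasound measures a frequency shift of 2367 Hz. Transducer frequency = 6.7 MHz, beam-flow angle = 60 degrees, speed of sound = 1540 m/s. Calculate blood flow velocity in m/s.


v = fd * c / (2 * f0 * cos(theta))
v = 2367 * 1540 / (2 * 6.7000e+06 * cos(60))
v = 0.5441 m/s


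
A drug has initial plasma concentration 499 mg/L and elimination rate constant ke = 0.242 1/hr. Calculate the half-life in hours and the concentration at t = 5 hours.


t_half = ln(2) / ke = 0.693147 / 0.242 = 2.864 hr
C(t) = C0 * exp(-ke*t) = 499 * exp(-0.242*5)
C(5) = 148.8 mg/L


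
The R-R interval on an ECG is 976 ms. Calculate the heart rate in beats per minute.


HR = 60 / RR_interval(s)
RR = 976 ms = 0.976 s
HR = 60 / 0.976 = 61.48 bpm


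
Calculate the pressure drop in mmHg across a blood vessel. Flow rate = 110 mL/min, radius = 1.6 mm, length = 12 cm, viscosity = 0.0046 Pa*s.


dP = 8*mu*L*Q / (pi*r^4)
Q = 110 mL/min = 1.83333e-06 m^3/s
dP = 393.224 Pa = 393.224 / 133.322 mmHg = 2.949 mmHg


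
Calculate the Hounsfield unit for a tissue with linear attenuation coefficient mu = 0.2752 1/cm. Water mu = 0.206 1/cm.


HU = ((mu_tissue - mu_water) / mu_water) * 1000
HU = ((0.2752 - 0.206) / 0.206) * 1000
HU = 335.9


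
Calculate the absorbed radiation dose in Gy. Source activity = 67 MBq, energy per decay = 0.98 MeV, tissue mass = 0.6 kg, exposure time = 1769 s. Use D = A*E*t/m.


A = 67 MBq = 6.7000e+07 Bq
E = 0.98 MeV = 1.56996e-13 J
D = A*E*t/m = 6.7000e+07*1.56996e-13*1769/0.6
D = 0.03101 Gy


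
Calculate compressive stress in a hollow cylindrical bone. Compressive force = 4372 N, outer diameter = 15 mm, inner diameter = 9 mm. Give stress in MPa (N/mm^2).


A = pi*(r_o^2 - r_i^2)
r_o = 7.5 mm, r_i = 4.5 mm
A = 113.097 mm^2
sigma = F/A = 4372 / 113.097
sigma = 38.66 MPa


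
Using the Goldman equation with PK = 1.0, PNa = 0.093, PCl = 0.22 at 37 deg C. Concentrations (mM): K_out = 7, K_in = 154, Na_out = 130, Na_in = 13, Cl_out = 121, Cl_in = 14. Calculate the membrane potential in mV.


Vm = (RT/F)*ln((PK*Ko + PNa*Nao + PCl*Cli)/(PK*Ki + PNa*Nai + PCl*Clo))
Numer = 22.17, Denom = 181.829
Vm = -56.24 mV


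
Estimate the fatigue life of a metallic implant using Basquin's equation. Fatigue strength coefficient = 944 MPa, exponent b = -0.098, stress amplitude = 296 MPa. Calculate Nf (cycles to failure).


sigma_a = sigma_f' * (2Nf)^b
2Nf = (sigma_a/sigma_f')^(1/b)
2Nf = (296/944)^(1/-0.098)
2Nf = 137909.67
Nf = 6.895e+04


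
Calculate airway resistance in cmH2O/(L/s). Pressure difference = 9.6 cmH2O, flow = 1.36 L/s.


R = dP / flow
R = 9.6 / 1.36
R = 7.059 cmH2O/(L/s)


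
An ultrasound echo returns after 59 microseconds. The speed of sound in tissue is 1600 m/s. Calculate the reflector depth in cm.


depth = c * t / 2
t = 59 us = 5.9000e-05 s
depth = 1600 * 5.9000e-05 / 2
depth = 0.0472 m = 4.72 cm


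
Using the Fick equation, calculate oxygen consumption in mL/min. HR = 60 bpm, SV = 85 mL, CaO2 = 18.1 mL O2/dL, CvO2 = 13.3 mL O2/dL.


CO = HR*SV = 60*85/1000 = 5.1 L/min
a-v O2 diff = 18.1 - 13.3 = 4.8 mL/dL
VO2 = CO * (CaO2-CvO2) * 10 dL/L
VO2 = 5.1 * 4.8 * 10
VO2 = 244.8 mL/min


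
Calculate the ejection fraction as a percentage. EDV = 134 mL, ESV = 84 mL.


SV = EDV - ESV = 134 - 84 = 50 mL
EF = SV/EDV * 100 = 50/134 * 100
EF = 37.31%


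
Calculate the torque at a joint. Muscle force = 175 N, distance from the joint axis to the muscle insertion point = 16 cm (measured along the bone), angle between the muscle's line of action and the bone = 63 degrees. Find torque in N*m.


Torque = F * d * sin(theta)   (moment arm = d*sin(theta))
d = 16 cm = 0.16 m
Torque = 175 * 0.16 * sin(63)
Torque = 24.95 N*m


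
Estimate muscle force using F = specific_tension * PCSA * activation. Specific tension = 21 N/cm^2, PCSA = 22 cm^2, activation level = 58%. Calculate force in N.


F = sigma * PCSA * activation
F = 21 * 22 * 0.58
F = 268 N


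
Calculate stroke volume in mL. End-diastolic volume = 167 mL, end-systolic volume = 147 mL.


SV = EDV - ESV
SV = 167 - 147
SV = 20 mL


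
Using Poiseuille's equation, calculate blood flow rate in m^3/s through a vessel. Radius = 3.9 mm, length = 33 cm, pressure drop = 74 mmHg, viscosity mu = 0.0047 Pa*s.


Q = pi*r^4*dP / (8*mu*L)
r = 0.0039 m, L = 0.33 m
dP = 74 mmHg = 9865.828 Pa
Q = 5.7788e-04 m^3/s


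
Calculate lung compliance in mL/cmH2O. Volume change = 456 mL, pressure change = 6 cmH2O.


C = dV / dP
C = 456 / 6
C = 76 mL/cmH2O


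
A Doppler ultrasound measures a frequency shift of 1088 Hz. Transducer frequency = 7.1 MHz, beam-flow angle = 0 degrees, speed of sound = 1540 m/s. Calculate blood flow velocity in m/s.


v = fd * c / (2 * f0 * cos(theta))
v = 1088 * 1540 / (2 * 7.1000e+06 * cos(0))
v = 0.118 m/s


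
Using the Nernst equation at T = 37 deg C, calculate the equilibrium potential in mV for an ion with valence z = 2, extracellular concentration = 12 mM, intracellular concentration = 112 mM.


E = (RT/(zF)) * ln(C_out/C_in)
T = 37 + 273.15 = 310.15 K
E = (8.314 * 310.15 / (2 * 96485)) * ln(12/112)
E = -29.85 mV


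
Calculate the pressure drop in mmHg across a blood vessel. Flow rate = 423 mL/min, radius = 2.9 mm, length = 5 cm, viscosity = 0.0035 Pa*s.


dP = 8*mu*L*Q / (pi*r^4)
Q = 423 mL/min = 7.05e-06 m^3/s
dP = 44.4197 Pa = 44.4197 / 133.322 mmHg = 0.3332 mmHg


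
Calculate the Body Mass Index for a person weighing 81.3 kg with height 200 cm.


BMI = weight / height^2
height = 200 cm = 2 m
BMI = 81.3 / 2^2
BMI = 20.32 kg/m^2


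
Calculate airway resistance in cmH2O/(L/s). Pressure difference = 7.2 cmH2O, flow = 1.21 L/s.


R = dP / flow
R = 7.2 / 1.21
R = 5.95 cmH2O/(L/s)


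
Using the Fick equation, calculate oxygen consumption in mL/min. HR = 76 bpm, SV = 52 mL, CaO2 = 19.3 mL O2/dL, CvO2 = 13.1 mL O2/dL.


CO = HR*SV = 76*52/1000 = 3.952 L/min
a-v O2 diff = 19.3 - 13.1 = 6.2 mL/dL
VO2 = CO * (CaO2-CvO2) * 10 dL/L
VO2 = 3.952 * 6.2 * 10
VO2 = 245 mL/min


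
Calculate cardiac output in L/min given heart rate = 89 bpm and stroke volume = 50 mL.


CO = HR * SV
CO = 89 * 50 / 1000
CO = 4.45 L/min


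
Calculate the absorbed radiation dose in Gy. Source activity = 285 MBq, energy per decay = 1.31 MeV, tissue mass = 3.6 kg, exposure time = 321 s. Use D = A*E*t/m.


A = 285 MBq = 2.8500e+08 Bq
E = 1.31 MeV = 2.09862e-13 J
D = A*E*t/m = 2.8500e+08*2.09862e-13*321/3.6
D = 0.005333 Gy


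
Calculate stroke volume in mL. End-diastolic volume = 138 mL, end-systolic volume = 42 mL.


SV = EDV - ESV
SV = 138 - 42
SV = 96 mL


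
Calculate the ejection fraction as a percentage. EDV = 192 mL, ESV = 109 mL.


SV = EDV - ESV = 192 - 109 = 83 mL
EF = SV/EDV * 100 = 83/192 * 100
EF = 43.23%


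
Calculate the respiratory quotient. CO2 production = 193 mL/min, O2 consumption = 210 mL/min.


RQ = VCO2 / VO2
RQ = 193 / 210
RQ = 0.919


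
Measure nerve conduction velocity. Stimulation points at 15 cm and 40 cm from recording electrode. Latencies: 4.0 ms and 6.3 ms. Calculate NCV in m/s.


Distance = (40 - 15) / 100 = 0.25 m
dt = (6.3 - 4.0) / 1000 = 0.0023 s
NCV = dist / dt = 108.7 m/s


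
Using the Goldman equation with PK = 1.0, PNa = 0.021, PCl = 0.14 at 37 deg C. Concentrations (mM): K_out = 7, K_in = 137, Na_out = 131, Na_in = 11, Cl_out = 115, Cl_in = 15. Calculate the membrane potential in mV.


Vm = (RT/F)*ln((PK*Ko + PNa*Nao + PCl*Cli)/(PK*Ki + PNa*Nai + PCl*Clo))
Numer = 11.851, Denom = 153.331
Vm = -68.42 mV


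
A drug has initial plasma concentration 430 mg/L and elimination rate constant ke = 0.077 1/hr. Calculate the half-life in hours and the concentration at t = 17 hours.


t_half = ln(2) / ke = 0.693147 / 0.077 = 9.002 hr
C(t) = C0 * exp(-ke*t) = 430 * exp(-0.077*17)
C(17) = 116.1 mg/L


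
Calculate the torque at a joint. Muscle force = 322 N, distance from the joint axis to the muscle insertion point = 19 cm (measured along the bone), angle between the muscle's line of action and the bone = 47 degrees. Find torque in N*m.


Torque = F * d * sin(theta)   (moment arm = d*sin(theta))
d = 19 cm = 0.19 m
Torque = 322 * 0.19 * sin(47)
Torque = 44.74 N*m


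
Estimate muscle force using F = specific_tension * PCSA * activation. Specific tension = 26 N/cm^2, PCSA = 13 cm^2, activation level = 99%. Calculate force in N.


F = sigma * PCSA * activation
F = 26 * 13 * 0.99
F = 334.6 N


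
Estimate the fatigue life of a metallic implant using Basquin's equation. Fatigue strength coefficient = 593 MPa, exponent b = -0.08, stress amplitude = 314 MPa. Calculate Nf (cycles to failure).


sigma_a = sigma_f' * (2Nf)^b
2Nf = (sigma_a/sigma_f')^(1/b)
2Nf = (314/593)^(1/-0.08)
2Nf = 2828.5448
Nf = 1414


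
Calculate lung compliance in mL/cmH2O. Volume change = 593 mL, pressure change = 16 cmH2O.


C = dV / dP
C = 593 / 16
C = 37.06 mL/cmH2O


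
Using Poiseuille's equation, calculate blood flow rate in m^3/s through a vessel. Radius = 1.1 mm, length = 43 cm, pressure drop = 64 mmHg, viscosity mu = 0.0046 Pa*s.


Q = pi*r^4*dP / (8*mu*L)
r = 0.0011 m, L = 0.43 m
dP = 64 mmHg = 8532.608 Pa
Q = 2.4802e-06 m^3/s


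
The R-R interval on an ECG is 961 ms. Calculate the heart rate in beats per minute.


HR = 60 / RR_interval(s)
RR = 961 ms = 0.961 s
HR = 60 / 0.961 = 62.43 bpm


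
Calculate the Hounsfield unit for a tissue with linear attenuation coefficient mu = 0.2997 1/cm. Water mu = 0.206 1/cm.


HU = ((mu_tissue - mu_water) / mu_water) * 1000
HU = ((0.2997 - 0.206) / 0.206) * 1000
HU = 454.9


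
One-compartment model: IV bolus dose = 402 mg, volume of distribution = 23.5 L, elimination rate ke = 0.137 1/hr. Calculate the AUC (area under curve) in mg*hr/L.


C0 = Dose/Vd = 402/23.5 = 17.1064 mg/L
AUC = C0/ke = 17.1064/0.137
AUC = 124.9 mg*hr/L


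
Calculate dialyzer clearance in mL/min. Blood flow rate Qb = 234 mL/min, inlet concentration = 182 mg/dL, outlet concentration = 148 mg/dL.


K = Qb * (Cb_in - Cb_out) / Cb_in
K = 234 * (182 - 148) / 182
K = 43.71 mL/min


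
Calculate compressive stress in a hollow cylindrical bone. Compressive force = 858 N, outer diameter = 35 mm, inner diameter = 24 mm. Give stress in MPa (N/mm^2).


A = pi*(r_o^2 - r_i^2)
r_o = 17.5 mm, r_i = 12 mm
A = 509.723 mm^2
sigma = F/A = 858 / 509.723
sigma = 1.683 MPa
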